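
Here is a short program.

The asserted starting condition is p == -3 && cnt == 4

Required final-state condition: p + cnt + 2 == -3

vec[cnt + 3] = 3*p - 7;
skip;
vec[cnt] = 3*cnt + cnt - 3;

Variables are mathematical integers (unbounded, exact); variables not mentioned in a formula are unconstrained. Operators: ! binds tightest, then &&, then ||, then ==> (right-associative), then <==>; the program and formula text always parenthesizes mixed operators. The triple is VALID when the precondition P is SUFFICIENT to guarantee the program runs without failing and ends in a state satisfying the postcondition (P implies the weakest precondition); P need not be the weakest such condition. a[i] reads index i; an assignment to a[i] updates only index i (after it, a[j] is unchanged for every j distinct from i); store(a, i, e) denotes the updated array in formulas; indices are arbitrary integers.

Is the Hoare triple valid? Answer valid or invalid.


Working backward. After the program, the postcondition p + cnt + 2 == -3 must hold; in canonical form it is cnt + p == -5.
Before vec[cnt] := 3*cnt + cnt - 3: cnt + p == -5
Before skip: cnt + p == -5
Before vec[cnt + 3] := 3*p - 7: cnt + p == -5
The weakest precondition is cnt + p == -5.
Check whether p == -3 && cnt == 4 implies it.
Countermodel: at the initial state cnt = 4, p = -3, the precondition holds but the weakest precondition fails.
Answer: invalid


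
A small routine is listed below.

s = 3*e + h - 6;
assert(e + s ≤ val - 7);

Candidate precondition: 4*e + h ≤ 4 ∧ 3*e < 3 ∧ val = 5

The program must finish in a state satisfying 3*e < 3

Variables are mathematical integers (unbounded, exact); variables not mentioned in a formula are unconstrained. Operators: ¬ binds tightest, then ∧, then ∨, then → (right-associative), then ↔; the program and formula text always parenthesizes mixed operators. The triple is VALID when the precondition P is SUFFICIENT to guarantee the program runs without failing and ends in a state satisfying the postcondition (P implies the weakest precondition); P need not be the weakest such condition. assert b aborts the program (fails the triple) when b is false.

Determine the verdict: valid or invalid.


Working backward. After the program, 3*e < 3 must hold.
Before assert e + s ≤ val - 7: e + s ≤ val - 7 ∧ 3*e < 3
Before s := 3*e + h - 6: 4*e + h ≤ val - 1 ∧ 3*e < 3
The weakest precondition is 4*e + h ≤ val - 1 ∧ 3*e < 3.
Check whether 4*e + h ≤ 4 ∧ 3*e < 3 ∧ val = 5 implies it.
Every state satisfying the precondition satisfies the weakest precondition: the implication holds.
Answer: valid


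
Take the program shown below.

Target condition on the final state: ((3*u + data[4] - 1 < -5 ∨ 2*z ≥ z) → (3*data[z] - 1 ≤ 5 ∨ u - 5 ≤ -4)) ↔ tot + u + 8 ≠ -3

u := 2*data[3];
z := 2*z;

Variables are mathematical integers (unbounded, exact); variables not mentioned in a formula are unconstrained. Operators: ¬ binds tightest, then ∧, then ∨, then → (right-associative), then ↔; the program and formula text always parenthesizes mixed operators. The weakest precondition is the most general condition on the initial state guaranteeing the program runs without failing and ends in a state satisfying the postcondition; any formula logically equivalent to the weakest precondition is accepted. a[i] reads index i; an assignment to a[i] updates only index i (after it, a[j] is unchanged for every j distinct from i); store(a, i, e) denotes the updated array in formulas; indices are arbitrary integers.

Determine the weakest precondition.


Working backward. After the program, the postcondition ((3*u + data[4] - 1 < -5 ∨ 2*z ≥ z) → (3*data[z] - 1 ≤ 5 ∨ u - 5 ≤ -4)) ↔ tot + u + 8 ≠ -3 must hold; in canonical form it is ((data[4] + 3*u < -4 ∨ z ≥ 0) → (3*data[z] ≤ 6 ∨ u ≤ 1)) ↔ tot + u ≠ -11.
Before z := 2*z: ((data[4] + 3*u < -4 ∨ 2*z ≥ 0) → (3*data[2*z] ≤ 6 ∨ u ≤ 1)) ↔ tot + u ≠ -11
Before u := 2*data[3]: ((6*data[3] + data[4] < -4 ∨ 2*z ≥ 0) → (3*data[2*z] ≤ 6 ∨ 2*data[3] ≤ 1)) ↔ 2*data[3] + tot ≠ -11
Answer: WP = ((6*data[3] + data[4] < -4 ∨ 2*z ≥ 0) → (3*data[2*z] ≤ 6 ∨ 2*data[3] ≤ 1)) ↔ 2*data[3] + tot ≠ -11


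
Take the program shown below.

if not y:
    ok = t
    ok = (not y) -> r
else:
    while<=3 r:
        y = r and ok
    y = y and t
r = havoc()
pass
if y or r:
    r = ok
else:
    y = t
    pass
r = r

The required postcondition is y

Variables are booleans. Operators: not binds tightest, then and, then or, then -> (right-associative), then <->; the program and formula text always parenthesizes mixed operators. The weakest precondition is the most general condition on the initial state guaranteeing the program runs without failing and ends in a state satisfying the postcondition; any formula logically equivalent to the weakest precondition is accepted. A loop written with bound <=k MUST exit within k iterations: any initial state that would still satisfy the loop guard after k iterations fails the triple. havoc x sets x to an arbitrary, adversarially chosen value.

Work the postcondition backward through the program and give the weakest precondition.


Working backward. After the program, y must hold.
Before r := r: y
Then branch requires y; else branch requires t.
Before the if: ((y or r) -> y) and ((not (y or r)) -> t)
Before skip: ((y or r) -> y) and ((not (y or r)) -> t)
Before havoc r: y and ((not y) -> t)
Then branch requires y and ((not y) -> t); else branch requires (r -> ((r -> ((not r) and ((not r) -> (r and ok and t and ((not (r and ok and t)) -> t))))) and ((not r) -> (r and ok and t and ((not (r and ok and t)) -> t))))) and ((not r) -> (y and t and ((not (y and t)) -> t))).
Before the if: ((not y) -> (y and ((not y) -> t))) and (y -> ((r -> ((r -> ((not r) and ((not r) -> (r and ok and t and ((not (r and ok and t)) -> t))))) and ((not r) -> (r and ok and t and ((not (r and ok and t)) -> t))))) and ((not r) -> (y and t and ((not (y and t)) -> t)))))
Answer: WP = ((not y) -> (y and ((not y) -> t))) and (y -> ((r -> ((r -> ((not r) and ((not r) -> (r and ok and t and ((not (r and ok and t)) -> t))))) and ((not r) -> (r and ok and t and ((not (r and ok and t)) -> t))))) and ((not r) -> (y and t and ((not (y and t)) -> t)))))


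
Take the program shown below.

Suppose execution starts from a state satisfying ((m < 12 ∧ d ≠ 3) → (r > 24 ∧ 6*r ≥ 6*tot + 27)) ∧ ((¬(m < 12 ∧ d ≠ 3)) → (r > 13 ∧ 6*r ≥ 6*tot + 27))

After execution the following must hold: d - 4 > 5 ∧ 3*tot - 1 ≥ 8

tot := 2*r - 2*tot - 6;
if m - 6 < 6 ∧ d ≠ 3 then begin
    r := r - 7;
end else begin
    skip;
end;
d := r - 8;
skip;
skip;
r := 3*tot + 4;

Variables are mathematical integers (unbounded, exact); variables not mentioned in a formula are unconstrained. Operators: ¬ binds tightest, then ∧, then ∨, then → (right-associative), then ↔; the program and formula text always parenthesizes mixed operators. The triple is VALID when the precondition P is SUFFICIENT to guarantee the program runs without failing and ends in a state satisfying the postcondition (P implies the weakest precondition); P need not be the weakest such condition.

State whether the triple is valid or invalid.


Working backward. After the program, the postcondition d - 4 > 5 ∧ 3*tot - 1 ≥ 8 must hold; in canonical form it is d > 9 ∧ 3*tot ≥ 9.
Before r := 3*tot + 4: d > 9 ∧ 3*tot ≥ 9
Before skip: d > 9 ∧ 3*tot ≥ 9
Before skip: d > 9 ∧ 3*tot ≥ 9
Before d := r - 8: r > 17 ∧ 3*tot ≥ 9
Then branch requires r > 24 ∧ 3*tot ≥ 9; else branch requires r > 17 ∧ 3*tot ≥ 9.
Before the if: ((m < 12 ∧ d ≠ 3) → (r > 24 ∧ 3*tot ≥ 9)) ∧ ((¬(m < 12 ∧ d ≠ 3)) → (r > 17 ∧ 3*tot ≥ 9))
Before tot := 2*r - 2*tot - 6: ((m < 12 ∧ d ≠ 3) → (r > 24 ∧ 6*r ≥ 6*tot + 27)) ∧ ((¬(m < 12 ∧ d ≠ 3)) → (r > 17 ∧ 6*r ≥ 6*tot + 27))
The weakest precondition is ((m < 12 ∧ d ≠ 3) → (r > 24 ∧ 6*r ≥ 6*tot + 27)) ∧ ((¬(m < 12 ∧ d ≠ 3)) → (r > 17 ∧ 6*r ≥ 6*tot + 27)).
Check whether ((m < 12 ∧ d ≠ 3) → (r > 24 ∧ 6*r ≥ 6*tot + 27)) ∧ ((¬(m < 12 ∧ d ≠ 3)) → (r > 13 ∧ 6*r ≥ 6*tot + 27)) implies it.
Countermodel: at the initial state d = 3, m = 11, r = 14, tot = 0, the precondition holds but the weakest precondition fails.
Answer: invalid


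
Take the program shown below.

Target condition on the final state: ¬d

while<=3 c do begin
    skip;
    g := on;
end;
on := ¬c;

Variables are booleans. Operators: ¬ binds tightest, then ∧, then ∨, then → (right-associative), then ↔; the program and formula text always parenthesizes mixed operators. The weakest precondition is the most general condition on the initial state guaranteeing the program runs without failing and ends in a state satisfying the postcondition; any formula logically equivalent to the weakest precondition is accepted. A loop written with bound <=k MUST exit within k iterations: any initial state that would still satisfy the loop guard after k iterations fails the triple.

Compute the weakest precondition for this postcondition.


Working backward. After the program, ¬d must hold.
Before on := ¬c: ¬d
Before the loop (bound <=3), unroll the exhaustion recursion (WP_0 = exit-now case; WP_j = one more guarded iteration, up to j = 3):
  WP_0: (¬c) ∧ (¬d)
  WP_1: (c → ((¬c) ∧ (¬d))) ∧ ((¬c) → (¬d))
  WP_2: (c → ((c → ((¬c) ∧ (¬d))) ∧ ((¬c) → (¬d)))) ∧ ((¬c) → (¬d))
  WP_3: (c → ((c → ((c → ((¬c) ∧ (¬d))) ∧ ((¬c) → (¬d)))) ∧ ((¬c) → (¬d)))) ∧ ((¬c) → (¬d))
So before the loop: (c → ((c → ((c → ((¬c) ∧ (¬d))) ∧ ((¬c) → (¬d)))) ∧ ((¬c) → (¬d)))) ∧ ((¬c) → (¬d))
Answer: WP = (c → ((c → ((c → ((¬c) ∧ (¬d))) ∧ ((¬c) → (¬d)))) ∧ ((¬c) → (¬d)))) ∧ ((¬c) → (¬d))


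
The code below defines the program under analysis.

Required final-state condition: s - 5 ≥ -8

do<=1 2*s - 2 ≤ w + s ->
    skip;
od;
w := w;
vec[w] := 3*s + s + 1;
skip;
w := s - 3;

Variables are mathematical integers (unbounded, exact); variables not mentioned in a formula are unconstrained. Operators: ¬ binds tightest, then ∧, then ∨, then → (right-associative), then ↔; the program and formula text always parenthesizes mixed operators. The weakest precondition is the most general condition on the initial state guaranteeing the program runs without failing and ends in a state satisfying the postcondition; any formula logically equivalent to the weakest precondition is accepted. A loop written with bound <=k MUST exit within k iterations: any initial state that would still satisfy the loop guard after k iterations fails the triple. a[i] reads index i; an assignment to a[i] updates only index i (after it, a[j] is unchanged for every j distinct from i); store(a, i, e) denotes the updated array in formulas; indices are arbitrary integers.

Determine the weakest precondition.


Working backward. After the program, the postcondition s - 5 ≥ -8 must hold; in canonical form it is s ≥ -3.
Before w := s - 3: s ≥ -3
Before skip: s ≥ -3
Before vec[w] := 3*s + s + 1: s ≥ -3
Before w := w: s ≥ -3
Before the loop (bound <=1), unroll the exhaustion recursion (WP_0 = exit-now case; WP_j = one more guarded iteration, up to j = 1):
  WP_0: (¬(s ≤ w + 2)) ∧ s ≥ -3
  WP_1: (s ≤ w + 2 → ((¬(s ≤ w + 2)) ∧ s ≥ -3)) ∧ ((¬(s ≤ w + 2)) → s ≥ -3)
So before the loop: (s ≤ w + 2 → ((¬(s ≤ w + 2)) ∧ s ≥ -3)) ∧ ((¬(s ≤ w + 2)) → s ≥ -3)
Answer: WP = (s ≤ w + 2 → ((¬(s ≤ w + 2)) ∧ s ≥ -3)) ∧ ((¬(s ≤ w + 2)) → s ≥ -3)


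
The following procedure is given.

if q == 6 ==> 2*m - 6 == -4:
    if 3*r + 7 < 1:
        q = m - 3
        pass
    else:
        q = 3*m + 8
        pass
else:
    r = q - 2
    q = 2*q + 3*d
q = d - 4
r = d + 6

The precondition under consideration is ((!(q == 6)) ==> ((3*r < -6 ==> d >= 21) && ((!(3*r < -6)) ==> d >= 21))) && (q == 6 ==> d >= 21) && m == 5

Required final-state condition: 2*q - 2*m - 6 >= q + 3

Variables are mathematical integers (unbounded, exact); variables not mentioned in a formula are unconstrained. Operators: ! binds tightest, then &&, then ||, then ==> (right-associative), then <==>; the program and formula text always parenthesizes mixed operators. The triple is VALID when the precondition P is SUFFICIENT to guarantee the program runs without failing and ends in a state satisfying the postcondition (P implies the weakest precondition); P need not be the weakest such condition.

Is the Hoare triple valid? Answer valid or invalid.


Working backward. After the program, the postcondition 2*q - 2*m - 6 >= q + 3 must hold; in canonical form it is q >= 2*m + 9.
Before r := d + 6: q >= 2*m + 9
Before q := d - 4: d >= 2*m + 13
Then branch requires (3*r < -6 ==> d >= 2*m + 13) && ((!(3*r < -6)) ==> d >= 2*m + 13); else branch requires d >= 2*m + 13.
Before the if: ((q == 6 ==> 2*m == 2) ==> ((3*r < -6 ==> d >= 2*m + 13) && ((!(3*r < -6)) ==> d >= 2*m + 13))) && ((!(q == 6 ==> 2*m == 2)) ==> d >= 2*m + 13)
The weakest precondition is ((q == 6 ==> 2*m == 2) ==> ((3*r < -6 ==> d >= 2*m + 13) && ((!(3*r < -6)) ==> d >= 2*m + 13))) && ((!(q == 6 ==> 2*m == 2)) ==> d >= 2*m + 13).
Check whether ((!(q == 6)) ==> ((3*r < -6 ==> d >= 21) && ((!(3*r < -6)) ==> d >= 21))) && (q == 6 ==> d >= 21) && m == 5 implies it.
Countermodel: at the initial state d = 21, m = 5, q = 7, r = -2, the precondition holds but the weakest precondition fails.
Answer: invalid


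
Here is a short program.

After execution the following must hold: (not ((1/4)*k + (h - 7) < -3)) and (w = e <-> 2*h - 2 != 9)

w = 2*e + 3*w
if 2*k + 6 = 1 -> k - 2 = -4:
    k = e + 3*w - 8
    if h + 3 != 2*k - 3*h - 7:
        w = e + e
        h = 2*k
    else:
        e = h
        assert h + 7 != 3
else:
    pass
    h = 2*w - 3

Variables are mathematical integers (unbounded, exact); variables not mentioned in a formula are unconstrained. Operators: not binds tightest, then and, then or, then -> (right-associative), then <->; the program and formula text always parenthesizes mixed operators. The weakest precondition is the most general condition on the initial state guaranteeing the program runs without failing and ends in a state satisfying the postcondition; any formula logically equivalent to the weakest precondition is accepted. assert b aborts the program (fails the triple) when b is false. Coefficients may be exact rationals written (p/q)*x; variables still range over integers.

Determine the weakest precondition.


Working backward. After the program, the postcondition (not ((1/4)*k + (h - 7) < -3)) and (w = e <-> 2*h - 2 != 9) must hold; in canonical form it is (not (h + (1/4)*k < 4)) and (w = e <-> 2*h != 11).
Then branch requires (4*h != 2*e + 6*w - 26 -> ((not ((9/4)*e + (27/4)*w < 22)) and (e = 0 <-> 4*e + 12*w != 43))) and ((not (4*h != 2*e + 6*w - 26)) -> (h != -4 and (not ((1/4)*e + h + (3/4)*w < 6)) and (w = h <-> 2*h != 11))); else branch requires (not ((1/4)*k + 2*w < 7)) and (w = e <-> 4*w != 17).
Before the if: ((2*k = -5 -> k = -2) -> ((4*h != 2*e + 6*w - 26 -> ((not ((9/4)*e + (27/4)*w < 22)) and (e = 0 <-> 4*e + 12*w != 43))) and ((not (4*h != 2*e + 6*w - 26)) -> (h != -4 and (not ((1/4)*e + h + (3/4)*w < 6)) and (w = h <-> 2*h != 11))))) and ((not (2*k = -5 -> k = -2)) -> ((not ((1/4)*k + 2*w < 7)) and (w = e <-> 4*w != 17)))
Before w := 2*e + 3*w: ((2*k = -5 -> k = -2) -> ((4*h != 14*e + 18*w - 26 -> ((not ((63/4)*e + (81/4)*w < 22)) and (e = 0 <-> 28*e + 36*w != 43))) and ((not (4*h != 14*e + 18*w - 26)) -> (h != -4 and (not ((7/4)*e + h + (9/4)*w < 6)) and (2*e + 3*w = h <-> 2*h != 11))))) and ((not (2*k = -5 -> k = -2)) -> ((not (4*e + (1/4)*k + 6*w < 7)) and (e + 3*w = 0 <-> 8*e + 12*w != 17)))
Answer: WP = ((2*k = -5 -> k = -2) -> ((4*h != 14*e + 18*w - 26 -> ((not ((63/4)*e + (81/4)*w < 22)) and (e = 0 <-> 28*e + 36*w != 43))) and ((not (4*h != 14*e + 18*w - 26)) -> (h != -4 and (not ((7/4)*e + h + (9/4)*w < 6)) and (2*e + 3*w = h <-> 2*h != 11))))) and ((not (2*k = -5 -> k = -2)) -> ((not (4*e + (1/4)*k + 6*w < 7)) and (e + 3*w = 0 <-> 8*e + 12*w != 17)))


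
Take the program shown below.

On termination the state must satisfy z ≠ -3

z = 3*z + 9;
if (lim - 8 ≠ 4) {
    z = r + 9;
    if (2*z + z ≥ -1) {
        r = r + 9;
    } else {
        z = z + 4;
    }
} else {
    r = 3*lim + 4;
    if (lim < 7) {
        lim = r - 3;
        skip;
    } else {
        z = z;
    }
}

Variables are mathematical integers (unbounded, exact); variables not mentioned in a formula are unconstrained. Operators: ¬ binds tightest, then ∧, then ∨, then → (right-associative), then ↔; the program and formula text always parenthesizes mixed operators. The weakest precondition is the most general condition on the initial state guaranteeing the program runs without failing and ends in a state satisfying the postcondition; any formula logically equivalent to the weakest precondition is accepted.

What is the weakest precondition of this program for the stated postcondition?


Working backward. After the program, z ≠ -3 must hold.
Then branch requires (3*r ≥ -28 → r ≠ -12) ∧ ((¬(3*r ≥ -28)) → r ≠ -16); else branch requires (lim < 7 → z ≠ -3) ∧ ((¬(lim < 7)) → z ≠ -3).
Before the if: (lim ≠ 12 → ((3*r ≥ -28 → r ≠ -12) ∧ ((¬(3*r ≥ -28)) → r ≠ -16))) ∧ ((¬(lim ≠ 12)) → ((lim < 7 → z ≠ -3) ∧ ((¬(lim < 7)) → z ≠ -3)))
Before z := 3*z + 9: (lim ≠ 12 → ((3*r ≥ -28 → r ≠ -12) ∧ ((¬(3*r ≥ -28)) → r ≠ -16))) ∧ ((¬(lim ≠ 12)) → ((lim < 7 → 3*z ≠ -12) ∧ ((¬(lim < 7)) → 3*z ≠ -12)))
Answer: WP = (lim ≠ 12 → ((3*r ≥ -28 → r ≠ -12) ∧ ((¬(3*r ≥ -28)) → r ≠ -16))) ∧ ((¬(lim ≠ 12)) → ((lim < 7 → 3*z ≠ -12) ∧ ((¬(lim < 7)) → 3*z ≠ -12)))


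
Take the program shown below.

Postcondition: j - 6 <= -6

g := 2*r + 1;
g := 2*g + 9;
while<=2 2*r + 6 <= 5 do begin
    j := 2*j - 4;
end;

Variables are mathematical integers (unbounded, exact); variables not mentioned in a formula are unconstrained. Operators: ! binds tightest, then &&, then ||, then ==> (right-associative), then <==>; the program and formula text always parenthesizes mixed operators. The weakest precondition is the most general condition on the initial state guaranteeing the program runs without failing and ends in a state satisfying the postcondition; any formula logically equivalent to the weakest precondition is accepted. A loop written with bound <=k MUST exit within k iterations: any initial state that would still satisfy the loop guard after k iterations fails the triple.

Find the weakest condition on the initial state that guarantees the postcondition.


Working backward. After the program, the postcondition j - 6 <= -6 must hold; in canonical form it is j <= 0.
Before the loop (bound <=2), unroll the exhaustion recursion (WP_0 = exit-now case; WP_j = one more guarded iteration, up to j = 2):
  WP_0: (!(2*r <= -1)) && j <= 0
  WP_1: (2*r <= -1 ==> ((!(2*r <= -1)) && 2*j <= 4)) && ((!(2*r <= -1)) ==> j <= 0)
  WP_2: (2*r <= -1 ==> ((2*r <= -1 ==> ((!(2*r <= -1)) && 4*j <= 12)) && ((!(2*r <= -1)) ==> 2*j <= 4))) && ((!(2*r <= -1)) ==> j <= 0)
So before the loop: (2*r <= -1 ==> ((2*r <= -1 ==> ((!(2*r <= -1)) && 4*j <= 12)) && ((!(2*r <= -1)) ==> 2*j <= 4))) && ((!(2*r <= -1)) ==> j <= 0)
Before g := 2*g + 9: (2*r <= -1 ==> ((2*r <= -1 ==> ((!(2*r <= -1)) && 4*j <= 12)) && ((!(2*r <= -1)) ==> 2*j <= 4))) && ((!(2*r <= -1)) ==> j <= 0)
Before g := 2*r + 1: (2*r <= -1 ==> ((2*r <= -1 ==> ((!(2*r <= -1)) && 4*j <= 12)) && ((!(2*r <= -1)) ==> 2*j <= 4))) && ((!(2*r <= -1)) ==> j <= 0)
Answer: WP = (2*r <= -1 ==> ((2*r <= -1 ==> ((!(2*r <= -1)) && 4*j <= 12)) && ((!(2*r <= -1)) ==> 2*j <= 4))) && ((!(2*r <= -1)) ==> j <= 0)


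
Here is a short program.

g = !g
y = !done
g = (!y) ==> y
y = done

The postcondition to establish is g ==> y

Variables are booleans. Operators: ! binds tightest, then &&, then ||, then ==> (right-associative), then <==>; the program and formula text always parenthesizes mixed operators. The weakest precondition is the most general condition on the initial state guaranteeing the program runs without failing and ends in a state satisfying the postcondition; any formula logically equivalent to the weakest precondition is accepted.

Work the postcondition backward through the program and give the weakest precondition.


Working backward. After the program, g ==> y must hold.
Before y := done: g ==> done
Before g := (!y) ==> y: ((!y) ==> y) ==> done
Before y := !done: (done ==> (!done)) ==> done
Before g := !g: (done ==> (!done)) ==> done
Answer: WP = (done ==> (!done)) ==> done


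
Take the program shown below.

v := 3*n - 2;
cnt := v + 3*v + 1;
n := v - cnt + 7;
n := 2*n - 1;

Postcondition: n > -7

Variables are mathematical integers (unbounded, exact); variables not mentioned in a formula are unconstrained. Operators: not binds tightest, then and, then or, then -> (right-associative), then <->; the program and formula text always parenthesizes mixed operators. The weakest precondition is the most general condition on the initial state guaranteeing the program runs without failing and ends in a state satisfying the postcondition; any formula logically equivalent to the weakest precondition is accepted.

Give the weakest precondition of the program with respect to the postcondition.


Working backward. After the program, n > -7 must hold.
Before n := 2*n - 1: 2*n > -6
Before n := v - cnt + 7: 2*v > 2*cnt - 20
Before cnt := v + 3*v + 1: 6*v < 18
Before v := 3*n - 2: 18*n < 30
Answer: WP = 18*n < 30


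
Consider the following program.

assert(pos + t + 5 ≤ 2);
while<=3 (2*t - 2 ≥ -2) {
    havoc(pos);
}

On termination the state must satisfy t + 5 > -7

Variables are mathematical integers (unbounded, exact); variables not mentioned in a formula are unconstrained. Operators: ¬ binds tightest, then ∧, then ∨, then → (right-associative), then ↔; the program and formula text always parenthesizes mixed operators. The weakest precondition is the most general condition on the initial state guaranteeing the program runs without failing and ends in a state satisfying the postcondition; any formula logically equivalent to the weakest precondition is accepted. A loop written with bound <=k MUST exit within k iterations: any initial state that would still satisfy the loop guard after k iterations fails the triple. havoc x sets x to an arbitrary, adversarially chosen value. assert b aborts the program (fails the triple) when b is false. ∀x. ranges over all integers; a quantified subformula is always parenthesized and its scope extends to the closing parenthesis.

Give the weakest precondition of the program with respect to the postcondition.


Working backward. After the program, the postcondition t + 5 > -7 must hold; in canonical form it is t > -12.
Before the loop (bound <=3), unroll the exhaustion recursion (WP_0 = exit-now case; WP_j = one more guarded iteration, up to j = 3):
  WP_0: (¬(2*t ≥ 0)) ∧ t > -12
  WP_1: (2*t ≥ 0 → ((¬(2*t ≥ 0)) ∧ t > -12)) ∧ ((¬(2*t ≥ 0)) → t > -12)
  WP_2: (2*t ≥ 0 → ((2*t ≥ 0 → ((¬(2*t ≥ 0)) ∧ t > -12)) ∧ ((¬(2*t ≥ 0)) → t > -12))) ∧ ((¬(2*t ≥ 0)) → t > -12)
  WP_3: (2*t ≥ 0 → ((2*t ≥ 0 → ((2*t ≥ 0 → ((¬(2*t ≥ 0)) ∧ t > -12)) ∧ ((¬(2*t ≥ 0)) → t > -12))) ∧ ((¬(2*t ≥ 0)) → t > -12))) ∧ ((¬(2*t ≥ 0)) → t > -12)
So before the loop: (2*t ≥ 0 → ((2*t ≥ 0 → ((2*t ≥ 0 → ((¬(2*t ≥ 0)) ∧ t > -12)) ∧ ((¬(2*t ≥ 0)) → t > -12))) ∧ ((¬(2*t ≥ 0)) → t > -12))) ∧ ((¬(2*t ≥ 0)) → t > -12)
Before assert pos + t + 5 ≤ 2: pos + t ≤ -3 ∧ (2*t ≥ 0 → ((2*t ≥ 0 → ((2*t ≥ 0 → ((¬(2*t ≥ 0)) ∧ t > -12)) ∧ ((¬(2*t ≥ 0)) → t > -12))) ∧ ((¬(2*t ≥ 0)) → t > -12))) ∧ ((¬(2*t ≥ 0)) → t > -12)
Answer: WP = pos + t ≤ -3 ∧ (2*t ≥ 0 → ((2*t ≥ 0 → ((2*t ≥ 0 → ((¬(2*t ≥ 0)) ∧ t > -12)) ∧ ((¬(2*t ≥ 0)) → t > -12))) ∧ ((¬(2*t ≥ 0)) → t > -12))) ∧ ((¬(2*t ≥ 0)) → t > -12)


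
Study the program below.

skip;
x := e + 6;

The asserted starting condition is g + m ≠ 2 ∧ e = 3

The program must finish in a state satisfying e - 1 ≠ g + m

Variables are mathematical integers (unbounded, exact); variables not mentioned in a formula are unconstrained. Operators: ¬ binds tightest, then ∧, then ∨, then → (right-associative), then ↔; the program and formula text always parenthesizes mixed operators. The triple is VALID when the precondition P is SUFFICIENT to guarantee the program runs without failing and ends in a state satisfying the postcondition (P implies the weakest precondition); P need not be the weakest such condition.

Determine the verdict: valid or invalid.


Working backward. After the program, the postcondition e - 1 ≠ g + m must hold; in canonical form it is e ≠ g + m + 1.
Before x := e + 6: e ≠ g + m + 1
Before skip: e ≠ g + m + 1
The weakest precondition is e ≠ g + m + 1.
Check whether g + m ≠ 2 ∧ e = 3 implies it.
Every state satisfying the precondition satisfies the weakest precondition: the implication holds.
Answer: valid


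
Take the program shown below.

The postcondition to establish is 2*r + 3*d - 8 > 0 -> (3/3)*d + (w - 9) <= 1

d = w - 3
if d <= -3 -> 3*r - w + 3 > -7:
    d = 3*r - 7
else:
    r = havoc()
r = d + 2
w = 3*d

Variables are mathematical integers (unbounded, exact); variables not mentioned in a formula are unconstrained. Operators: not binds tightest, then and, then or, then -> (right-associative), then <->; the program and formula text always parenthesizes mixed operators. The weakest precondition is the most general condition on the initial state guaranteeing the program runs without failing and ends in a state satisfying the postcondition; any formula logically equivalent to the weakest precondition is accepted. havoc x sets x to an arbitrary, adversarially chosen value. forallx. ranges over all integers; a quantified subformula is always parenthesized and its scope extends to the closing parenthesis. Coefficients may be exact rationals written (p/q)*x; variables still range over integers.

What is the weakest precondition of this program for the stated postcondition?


Working backward. After the program, the postcondition 2*r + 3*d - 8 > 0 -> (3/3)*d + (w - 9) <= 1 must hold; in canonical form it is 3*d + 2*r > 8 -> d + w <= 10.
Before w := 3*d: 3*d + 2*r > 8 -> 4*d <= 10
Before r := d + 2: 5*d > 4 -> 4*d <= 10
Then branch requires 15*r > 39 -> 12*r <= 38; else branch requires 5*d > 4 -> 4*d <= 10.
Before the if: ((d <= -3 -> 3*r > w - 10) -> (15*r > 39 -> 12*r <= 38)) and ((not (d <= -3 -> 3*r > w - 10)) -> (5*d > 4 -> 4*d <= 10))
Before d := w - 3: ((w <= 0 -> 3*r > w - 10) -> (15*r > 39 -> 12*r <= 38)) and ((not (w <= 0 -> 3*r > w - 10)) -> (5*w > 19 -> 4*w <= 22))
Answer: WP = ((w <= 0 -> 3*r > w - 10) -> (15*r > 39 -> 12*r <= 38)) and ((not (w <= 0 -> 3*r > w - 10)) -> (5*w > 19 -> 4*w <= 22))


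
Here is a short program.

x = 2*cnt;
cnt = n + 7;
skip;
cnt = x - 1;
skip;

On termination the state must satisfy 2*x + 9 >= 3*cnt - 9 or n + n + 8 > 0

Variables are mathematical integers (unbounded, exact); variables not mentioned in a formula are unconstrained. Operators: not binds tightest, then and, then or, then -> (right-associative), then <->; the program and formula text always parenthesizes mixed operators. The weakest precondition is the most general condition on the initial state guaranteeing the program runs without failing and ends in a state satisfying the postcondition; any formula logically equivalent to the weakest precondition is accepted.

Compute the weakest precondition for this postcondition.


Working backward. After the program, the postcondition 2*x + 9 >= 3*cnt - 9 or n + n + 8 > 0 must hold; in canonical form it is 2*x >= 3*cnt - 18 or 2*n > -8.
Before skip: 2*x >= 3*cnt - 18 or 2*n > -8
Before cnt := x - 1: x <= 21 or 2*n > -8
Before skip: x <= 21 or 2*n > -8
Before cnt := n + 7: x <= 21 or 2*n > -8
Before x := 2*cnt: 2*cnt <= 21 or 2*n > -8
Answer: WP = 2*cnt <= 21 or 2*n > -8


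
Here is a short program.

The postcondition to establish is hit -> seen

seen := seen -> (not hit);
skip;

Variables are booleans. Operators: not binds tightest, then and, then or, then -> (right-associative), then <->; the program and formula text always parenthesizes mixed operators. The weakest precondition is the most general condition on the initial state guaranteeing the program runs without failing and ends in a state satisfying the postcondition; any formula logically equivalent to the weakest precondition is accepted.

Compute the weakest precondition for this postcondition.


Working backward. After the program, hit -> seen must hold.
Before skip: hit -> seen
Before seen := seen -> (not hit): hit -> (seen -> (not hit))
Answer: WP = hit -> (seen -> (not hit))


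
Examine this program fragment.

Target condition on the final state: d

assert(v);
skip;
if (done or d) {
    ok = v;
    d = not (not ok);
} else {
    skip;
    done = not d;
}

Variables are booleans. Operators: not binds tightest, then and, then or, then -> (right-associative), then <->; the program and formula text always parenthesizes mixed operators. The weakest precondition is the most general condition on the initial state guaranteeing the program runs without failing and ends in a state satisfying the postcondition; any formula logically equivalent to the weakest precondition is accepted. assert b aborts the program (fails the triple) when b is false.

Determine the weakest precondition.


Working backward. After the program, d must hold.
Then branch requires v; else branch requires d.
Before the if: ((done or d) -> v) and ((not (done or d)) -> d)
Before skip: ((done or d) -> v) and ((not (done or d)) -> d)
Before assert v: v and ((done or d) -> v) and ((not (done or d)) -> d)
Answer: WP = v and ((done or d) -> v) and ((not (done or d)) -> d)


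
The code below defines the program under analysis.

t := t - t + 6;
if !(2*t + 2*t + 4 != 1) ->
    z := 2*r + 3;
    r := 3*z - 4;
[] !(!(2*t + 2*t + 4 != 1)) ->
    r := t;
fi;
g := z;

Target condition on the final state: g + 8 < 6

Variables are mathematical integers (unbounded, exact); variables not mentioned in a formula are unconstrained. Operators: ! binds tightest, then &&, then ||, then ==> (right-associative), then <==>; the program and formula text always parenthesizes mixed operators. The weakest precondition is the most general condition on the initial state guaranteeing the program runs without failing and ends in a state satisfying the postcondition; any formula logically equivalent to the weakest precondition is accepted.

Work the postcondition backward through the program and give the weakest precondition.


Working backward. After the program, the postcondition g + 8 < 6 must hold; in canonical form it is g < -2.
Before g := z: z < -2
Then branch requires 2*r < -5; else branch requires z < -2.
Before the if: ((!(4*t != -3)) ==> 2*r < -5) && (4*t != -3 ==> z < -2)
Before t := t - t + 6: z < -2
Answer: WP = z < -2


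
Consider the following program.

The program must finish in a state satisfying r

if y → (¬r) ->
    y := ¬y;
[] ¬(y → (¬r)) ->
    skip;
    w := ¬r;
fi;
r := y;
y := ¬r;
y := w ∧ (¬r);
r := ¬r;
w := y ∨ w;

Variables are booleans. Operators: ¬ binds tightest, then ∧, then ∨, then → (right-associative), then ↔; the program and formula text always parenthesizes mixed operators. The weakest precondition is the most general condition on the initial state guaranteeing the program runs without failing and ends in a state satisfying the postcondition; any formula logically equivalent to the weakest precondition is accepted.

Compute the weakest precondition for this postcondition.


Working backward. After the program, r must hold.
Before w := y ∨ w: r
Before r := ¬r: ¬r
Before y := w ∧ (¬r): ¬r
Before y := ¬r: ¬r
Before r := y: ¬y
Then branch requires y; else branch requires ¬y.
Before the if: ((y → (¬r)) → y) ∧ ((¬(y → (¬r))) → (¬y))
Answer: WP = ((y → (¬r)) → y) ∧ ((¬(y → (¬r))) → (¬y))


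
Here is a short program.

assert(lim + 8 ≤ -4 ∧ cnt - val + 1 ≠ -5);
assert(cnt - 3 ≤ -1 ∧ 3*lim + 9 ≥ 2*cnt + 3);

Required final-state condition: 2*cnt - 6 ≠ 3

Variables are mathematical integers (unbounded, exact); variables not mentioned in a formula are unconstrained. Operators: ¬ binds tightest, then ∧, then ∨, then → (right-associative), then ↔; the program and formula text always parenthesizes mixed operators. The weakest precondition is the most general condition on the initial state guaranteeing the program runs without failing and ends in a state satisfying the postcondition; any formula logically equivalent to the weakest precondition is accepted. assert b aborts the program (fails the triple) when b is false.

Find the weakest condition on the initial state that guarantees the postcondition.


Working backward. After the program, the postcondition 2*cnt - 6 ≠ 3 must hold; in canonical form it is 2*cnt ≠ 9.
Before assert cnt - 3 ≤ -1 ∧ 3*lim + 9 ≥ 2*cnt + 3: cnt ≤ 2 ∧ 3*lim ≥ 2*cnt - 6 ∧ 2*cnt ≠ 9
Before assert lim + 8 ≤ -4 ∧ cnt - val + 1 ≠ -5: lim ≤ -12 ∧ cnt ≠ val - 6 ∧ cnt ≤ 2 ∧ 3*lim ≥ 2*cnt - 6 ∧ 2*cnt ≠ 9
Answer: WP = lim ≤ -12 ∧ cnt ≠ val - 6 ∧ cnt ≤ 2 ∧ 3*lim ≥ 2*cnt - 6 ∧ 2*cnt ≠ 9


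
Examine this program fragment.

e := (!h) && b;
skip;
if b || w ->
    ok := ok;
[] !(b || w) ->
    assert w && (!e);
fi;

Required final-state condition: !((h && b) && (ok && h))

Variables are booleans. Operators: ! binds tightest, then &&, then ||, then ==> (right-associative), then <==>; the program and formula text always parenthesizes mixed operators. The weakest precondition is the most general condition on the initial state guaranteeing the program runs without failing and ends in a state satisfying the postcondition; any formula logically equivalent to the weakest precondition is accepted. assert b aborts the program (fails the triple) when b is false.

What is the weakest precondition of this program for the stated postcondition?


Working backward. After the program, the postcondition !((h && b) && (ok && h)) must hold; in canonical form it is !(h && b && ok).
Then branch requires !(h && b && ok); else branch requires w && (!e) && (!(h && b && ok)).
Before the if: ((b || w) ==> (!(h && b && ok))) && ((!(b || w)) ==> (w && (!e) && (!(h && b && ok))))
Before skip: ((b || w) ==> (!(h && b && ok))) && ((!(b || w)) ==> (w && (!e) && (!(h && b && ok))))
Before e := (!h) && b: ((b || w) ==> (!(h && b && ok))) && ((!(b || w)) ==> (w && (!((!h) && b)) && (!(h && b && ok))))
Answer: WP = ((b || w) ==> (!(h && b && ok))) && ((!(b || w)) ==> (w && (!((!h) && b)) && (!(h && b && ok))))


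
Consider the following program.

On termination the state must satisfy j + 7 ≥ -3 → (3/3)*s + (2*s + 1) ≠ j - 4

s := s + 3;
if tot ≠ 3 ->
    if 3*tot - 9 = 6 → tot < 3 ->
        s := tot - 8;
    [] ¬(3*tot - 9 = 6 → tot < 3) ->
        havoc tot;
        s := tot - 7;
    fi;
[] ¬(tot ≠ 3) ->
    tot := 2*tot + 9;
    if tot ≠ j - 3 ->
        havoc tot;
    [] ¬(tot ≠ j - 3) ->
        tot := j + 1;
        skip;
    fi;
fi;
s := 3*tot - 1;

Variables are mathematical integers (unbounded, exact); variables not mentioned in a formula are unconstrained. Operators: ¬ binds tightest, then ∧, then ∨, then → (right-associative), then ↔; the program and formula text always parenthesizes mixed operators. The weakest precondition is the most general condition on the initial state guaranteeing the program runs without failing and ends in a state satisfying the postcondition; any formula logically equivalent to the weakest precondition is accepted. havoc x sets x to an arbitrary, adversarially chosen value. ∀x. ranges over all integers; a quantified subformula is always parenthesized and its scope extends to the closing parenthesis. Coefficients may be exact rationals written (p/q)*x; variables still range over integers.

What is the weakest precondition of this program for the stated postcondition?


Working backward. After the program, the postcondition j + 7 ≥ -3 → (3/3)*s + (2*s + 1) ≠ j - 4 must hold; in canonical form it is j ≥ -10 → 3*s ≠ j - 5.
Before s := 3*tot - 1: j ≥ -10 → 9*tot ≠ j - 2
Then branch requires ((3*tot = 15 → tot < 3) → (j ≥ -10 → 9*tot ≠ j - 2)) ∧ ((¬(3*tot = 15 → tot < 3)) → (∀tot_1. (j ≥ -10 → 9*tot_1 ≠ j - 2))); else branch requires (2*tot ≠ j - 12 → (∀tot_1. (j ≥ -10 → 9*tot_1 ≠ j - 2))) ∧ ((¬(2*tot ≠ j - 12)) → (j ≥ -10 → 8*j ≠ -11)).
Before the if: (tot ≠ 3 → (((3*tot = 15 → tot < 3) → (j ≥ -10 → 9*tot ≠ j - 2)) ∧ ((¬(3*tot = 15 → tot < 3)) → (∀tot_1. (j ≥ -10 → 9*tot_1 ≠ j - 2))))) ∧ ((¬(tot ≠ 3)) → ((2*tot ≠ j - 12 → (∀tot_1. (j ≥ -10 → 9*tot_1 ≠ j - 2))) ∧ ((¬(2*tot ≠ j - 12)) → (j ≥ -10 → 8*j ≠ -11))))
Before s := s + 3: (tot ≠ 3 → (((3*tot = 15 → tot < 3) → (j ≥ -10 → 9*tot ≠ j - 2)) ∧ ((¬(3*tot = 15 → tot < 3)) → (∀tot_1. (j ≥ -10 → 9*tot_1 ≠ j - 2))))) ∧ ((¬(tot ≠ 3)) → ((2*tot ≠ j - 12 → (∀tot_1. (j ≥ -10 → 9*tot_1 ≠ j - 2))) ∧ ((¬(2*tot ≠ j - 12)) → (j ≥ -10 → 8*j ≠ -11))))
Answer: WP = (tot ≠ 3 → (((3*tot = 15 → tot < 3) → (j ≥ -10 → 9*tot ≠ j - 2)) ∧ ((¬(3*tot = 15 → tot < 3)) → (∀tot_1. (j ≥ -10 → 9*tot_1 ≠ j - 2))))) ∧ ((¬(tot ≠ 3)) → ((2*tot ≠ j - 12 → (∀tot_1. (j ≥ -10 → 9*tot_1 ≠ j - 2))) ∧ ((¬(2*tot ≠ j - 12)) → (j ≥ -10 → 8*j ≠ -11))))


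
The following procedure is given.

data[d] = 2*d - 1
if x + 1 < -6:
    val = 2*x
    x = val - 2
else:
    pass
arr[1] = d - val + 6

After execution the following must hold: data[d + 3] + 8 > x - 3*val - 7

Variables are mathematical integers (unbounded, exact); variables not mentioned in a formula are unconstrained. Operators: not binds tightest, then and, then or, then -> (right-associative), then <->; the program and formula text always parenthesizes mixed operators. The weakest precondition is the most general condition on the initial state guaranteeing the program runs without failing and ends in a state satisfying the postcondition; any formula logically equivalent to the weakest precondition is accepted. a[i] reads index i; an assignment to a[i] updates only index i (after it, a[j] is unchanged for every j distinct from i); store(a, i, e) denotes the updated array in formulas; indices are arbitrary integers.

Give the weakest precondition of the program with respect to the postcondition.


Working backward. After the program, the postcondition data[d + 3] + 8 > x - 3*val - 7 must hold; in canonical form it is data[d + 3] + 3*val > x - 15.
Before arr[1] := d - val + 6: data[d + 3] + 3*val > x - 15
Then branch requires data[d + 3] + 4*x > -17; else branch requires data[d + 3] + 3*val > x - 15.
Before the if: (x < -7 -> data[d + 3] + 4*x > -17) and ((not (x < -7)) -> data[d + 3] + 3*val > x - 15)
Before data[d] := 2*d - 1: (x < -7 -> store(data, d, 2*d - 1)[d + 3] + 4*x > -17) and ((not (x < -7)) -> store(data, d, 2*d - 1)[d + 3] + 3*val > x - 15)
Answer: WP = (x < -7 -> store(data, d, 2*d - 1)[d + 3] + 4*x > -17) and ((not (x < -7)) -> store(data, d, 2*d - 1)[d + 3] + 3*val > x - 15)


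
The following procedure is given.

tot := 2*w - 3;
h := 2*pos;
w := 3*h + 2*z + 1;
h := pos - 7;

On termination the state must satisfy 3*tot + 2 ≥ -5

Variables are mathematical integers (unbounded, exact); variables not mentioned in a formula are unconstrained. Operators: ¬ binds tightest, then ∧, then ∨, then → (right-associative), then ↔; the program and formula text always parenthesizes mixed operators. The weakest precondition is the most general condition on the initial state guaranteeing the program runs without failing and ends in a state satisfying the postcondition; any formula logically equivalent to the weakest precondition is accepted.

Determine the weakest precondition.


Working backward. After the program, the postcondition 3*tot + 2 ≥ -5 must hold; in canonical form it is 3*tot ≥ -7.
Before h := pos - 7: 3*tot ≥ -7
Before w := 3*h + 2*z + 1: 3*tot ≥ -7
Before h := 2*pos: 3*tot ≥ -7
Before tot := 2*w - 3: 6*w ≥ 2
Answer: WP = 6*w ≥ 2
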